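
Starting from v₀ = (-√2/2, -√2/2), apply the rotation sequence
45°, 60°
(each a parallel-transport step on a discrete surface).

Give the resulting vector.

Total rotation: 45° + 60° = 105°. Final vector: (0.8660, -0.5000)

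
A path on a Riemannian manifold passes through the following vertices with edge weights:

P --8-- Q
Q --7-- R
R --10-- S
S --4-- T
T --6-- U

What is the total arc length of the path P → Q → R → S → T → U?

Arc length = 8 + 7 + 10 + 4 + 6 = 35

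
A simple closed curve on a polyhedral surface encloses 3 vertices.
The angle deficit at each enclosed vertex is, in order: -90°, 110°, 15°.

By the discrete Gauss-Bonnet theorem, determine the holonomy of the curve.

Holonomy = total enclosed curvature = (-90°) + 110° + 15° = 35°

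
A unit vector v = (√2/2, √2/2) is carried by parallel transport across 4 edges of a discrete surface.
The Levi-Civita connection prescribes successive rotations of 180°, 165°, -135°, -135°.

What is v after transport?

Total rotation: 180° + 165° + (-135°) + (-135°) = 75°. Final vector: (-0.5000, 0.8660)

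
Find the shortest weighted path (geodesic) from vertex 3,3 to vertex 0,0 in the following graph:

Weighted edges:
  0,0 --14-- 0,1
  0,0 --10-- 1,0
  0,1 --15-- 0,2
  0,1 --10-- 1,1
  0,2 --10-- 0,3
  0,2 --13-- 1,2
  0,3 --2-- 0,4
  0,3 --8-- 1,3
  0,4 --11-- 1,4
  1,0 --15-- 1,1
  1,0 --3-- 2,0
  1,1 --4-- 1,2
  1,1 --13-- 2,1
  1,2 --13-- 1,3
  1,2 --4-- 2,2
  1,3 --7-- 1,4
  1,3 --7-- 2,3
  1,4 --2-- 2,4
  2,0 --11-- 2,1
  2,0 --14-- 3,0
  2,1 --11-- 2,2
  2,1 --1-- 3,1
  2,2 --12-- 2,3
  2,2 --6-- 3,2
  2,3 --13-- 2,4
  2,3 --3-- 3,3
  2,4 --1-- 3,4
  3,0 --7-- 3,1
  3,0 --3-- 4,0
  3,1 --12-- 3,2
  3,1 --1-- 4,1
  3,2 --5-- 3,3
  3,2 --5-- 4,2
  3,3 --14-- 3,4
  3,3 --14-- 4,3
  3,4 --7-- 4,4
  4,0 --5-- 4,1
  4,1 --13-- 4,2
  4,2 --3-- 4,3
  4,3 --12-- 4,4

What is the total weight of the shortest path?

Shortest path: 3,3 → 3,2 → 3,1 → 2,1 → 2,0 → 1,0 → 0,0, total weight = 42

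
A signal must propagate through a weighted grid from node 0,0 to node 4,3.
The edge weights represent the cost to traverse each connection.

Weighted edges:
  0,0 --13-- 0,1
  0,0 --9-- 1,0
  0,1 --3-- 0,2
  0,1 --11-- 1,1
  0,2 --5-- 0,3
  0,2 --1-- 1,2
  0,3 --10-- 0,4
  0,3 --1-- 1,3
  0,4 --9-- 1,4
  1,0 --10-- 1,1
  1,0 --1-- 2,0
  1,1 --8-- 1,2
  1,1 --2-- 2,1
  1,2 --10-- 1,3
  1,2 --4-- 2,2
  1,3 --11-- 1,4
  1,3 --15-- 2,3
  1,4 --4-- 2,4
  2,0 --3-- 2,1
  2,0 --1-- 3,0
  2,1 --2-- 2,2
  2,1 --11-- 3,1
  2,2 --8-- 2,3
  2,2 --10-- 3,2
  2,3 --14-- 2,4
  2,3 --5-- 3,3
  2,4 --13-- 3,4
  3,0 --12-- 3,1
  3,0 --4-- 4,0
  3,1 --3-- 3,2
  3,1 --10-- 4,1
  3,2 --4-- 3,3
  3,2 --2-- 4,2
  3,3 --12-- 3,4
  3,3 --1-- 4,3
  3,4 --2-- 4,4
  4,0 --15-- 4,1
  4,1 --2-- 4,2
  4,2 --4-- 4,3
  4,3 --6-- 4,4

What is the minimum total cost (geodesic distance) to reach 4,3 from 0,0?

Shortest path: 0,0 → 1,0 → 2,0 → 2,1 → 2,2 → 2,3 → 3,3 → 4,3, total weight = 29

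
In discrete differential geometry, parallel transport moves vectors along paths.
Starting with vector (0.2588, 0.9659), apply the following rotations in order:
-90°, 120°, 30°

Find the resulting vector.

Total rotation: (-90°) + 120° + 30° = 60°. Final vector: (-0.7071, 0.7071)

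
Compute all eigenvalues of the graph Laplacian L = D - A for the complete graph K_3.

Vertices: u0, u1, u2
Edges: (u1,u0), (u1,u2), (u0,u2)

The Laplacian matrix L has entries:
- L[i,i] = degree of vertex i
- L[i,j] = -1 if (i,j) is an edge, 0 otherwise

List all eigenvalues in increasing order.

For the complete graph K_n, L = nI − J (J = all-ones matrix). J has eigenvalues n (once, eigenvector 𝟙) and 0 (multiplicity n−1), so L has eigenvalues 0 (once) and n (multiplicity n−1). Here n = 3: eigenvalue 0 once and 3 with multiplicity 2.
Laplacian eigenvalues (increasing order): [0.0, 3.0, 3.0]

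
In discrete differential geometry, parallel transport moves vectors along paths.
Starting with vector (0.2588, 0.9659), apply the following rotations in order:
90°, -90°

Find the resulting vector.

Total rotation: 90° + (-90°) = 0°. Final vector: (0.2588, 0.9659)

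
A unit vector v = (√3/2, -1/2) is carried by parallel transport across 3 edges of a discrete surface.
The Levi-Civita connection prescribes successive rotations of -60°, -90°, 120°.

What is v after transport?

Total rotation: (-60°) + (-90°) + 120° = -30°. Final vector: (0.5000, -0.8660)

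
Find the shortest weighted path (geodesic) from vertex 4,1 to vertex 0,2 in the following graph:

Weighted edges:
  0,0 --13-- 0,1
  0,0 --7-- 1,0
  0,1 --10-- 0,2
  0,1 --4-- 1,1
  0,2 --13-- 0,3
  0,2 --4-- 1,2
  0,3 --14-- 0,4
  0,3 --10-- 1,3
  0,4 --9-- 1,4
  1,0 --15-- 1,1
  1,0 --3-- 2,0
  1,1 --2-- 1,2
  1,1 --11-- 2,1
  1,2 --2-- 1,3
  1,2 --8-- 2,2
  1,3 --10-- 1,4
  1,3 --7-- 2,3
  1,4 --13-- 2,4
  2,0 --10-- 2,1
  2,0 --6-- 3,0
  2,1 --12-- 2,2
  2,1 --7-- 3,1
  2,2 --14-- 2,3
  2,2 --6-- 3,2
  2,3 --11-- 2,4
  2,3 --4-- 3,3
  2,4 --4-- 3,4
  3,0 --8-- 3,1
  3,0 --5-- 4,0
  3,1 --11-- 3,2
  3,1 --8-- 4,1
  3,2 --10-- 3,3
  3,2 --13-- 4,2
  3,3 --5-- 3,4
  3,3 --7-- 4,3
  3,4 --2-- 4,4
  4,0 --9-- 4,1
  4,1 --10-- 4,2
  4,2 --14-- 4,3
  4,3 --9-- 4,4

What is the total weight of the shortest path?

Shortest path: 4,1 → 3,1 → 2,1 → 1,1 → 1,2 → 0,2, total weight = 32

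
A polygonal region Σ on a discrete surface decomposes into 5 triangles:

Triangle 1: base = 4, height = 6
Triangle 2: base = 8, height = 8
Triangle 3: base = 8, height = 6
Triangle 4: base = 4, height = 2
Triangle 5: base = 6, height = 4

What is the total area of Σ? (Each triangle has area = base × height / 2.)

(1/2)×4×6 + (1/2)×8×8 + (1/2)×8×6 + (1/2)×4×2 + (1/2)×6×4 = 84.0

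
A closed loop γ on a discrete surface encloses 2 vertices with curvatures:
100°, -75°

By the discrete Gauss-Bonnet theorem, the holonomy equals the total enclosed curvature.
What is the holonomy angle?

Holonomy = total enclosed curvature = 100° + (-75°) = 25°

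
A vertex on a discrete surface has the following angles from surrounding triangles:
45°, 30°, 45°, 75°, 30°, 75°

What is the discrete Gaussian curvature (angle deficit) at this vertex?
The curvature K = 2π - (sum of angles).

Sum of angles = 300°. K = 360° - 300° = 60°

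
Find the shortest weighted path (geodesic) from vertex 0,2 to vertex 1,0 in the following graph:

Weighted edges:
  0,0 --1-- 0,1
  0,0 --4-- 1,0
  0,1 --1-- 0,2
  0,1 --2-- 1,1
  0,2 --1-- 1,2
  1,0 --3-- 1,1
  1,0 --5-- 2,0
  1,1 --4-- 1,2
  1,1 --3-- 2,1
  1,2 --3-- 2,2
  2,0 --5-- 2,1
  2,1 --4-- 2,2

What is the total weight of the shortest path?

Shortest path: 0,2 → 0,1 → 0,0 → 1,0, total weight = 6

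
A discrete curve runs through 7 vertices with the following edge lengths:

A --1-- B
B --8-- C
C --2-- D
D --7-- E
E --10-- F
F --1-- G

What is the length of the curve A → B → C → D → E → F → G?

Arc length = 1 + 8 + 2 + 7 + 10 + 1 = 29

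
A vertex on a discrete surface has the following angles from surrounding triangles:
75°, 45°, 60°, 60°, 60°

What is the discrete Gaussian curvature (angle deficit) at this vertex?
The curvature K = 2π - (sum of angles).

Sum of angles = 300°. K = 360° - 300° = 60°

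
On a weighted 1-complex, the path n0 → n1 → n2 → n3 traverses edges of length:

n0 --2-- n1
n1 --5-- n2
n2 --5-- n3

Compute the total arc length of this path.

Arc length = 2 + 5 + 5 = 12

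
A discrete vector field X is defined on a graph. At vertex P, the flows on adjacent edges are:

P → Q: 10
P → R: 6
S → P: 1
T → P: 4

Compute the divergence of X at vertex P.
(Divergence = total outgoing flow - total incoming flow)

Divergence = sum of outgoing flows = 10 + 6 + (-1) + (-4) = 11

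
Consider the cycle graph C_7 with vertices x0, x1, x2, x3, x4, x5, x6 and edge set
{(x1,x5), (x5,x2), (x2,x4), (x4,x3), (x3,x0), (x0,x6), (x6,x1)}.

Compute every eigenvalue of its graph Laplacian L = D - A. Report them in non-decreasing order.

The cycle graph C_n has Laplacian eigenvalues λ_k = 2 − 2cos(2πk/n), k = 0, 1, …, n−1. Here n = 7:
k=0: 2 − 2cos(0) = 0.0; k=1: 2 − 2cos(2π/7) = 0.753; k=2: 2 − 2cos(4π/7) = 2.445; k=3: 2 − 2cos(6π/7) = 3.8019; k=4: 2 − 2cos(8π/7) = 3.8019; k=5: 2 − 2cos(10π/7) = 2.445; k=6: 2 − 2cos(12π/7) = 0.753.
Laplacian eigenvalues (increasing order): [0.0, 0.753, 0.753, 2.445, 2.445, 3.8019, 3.8019]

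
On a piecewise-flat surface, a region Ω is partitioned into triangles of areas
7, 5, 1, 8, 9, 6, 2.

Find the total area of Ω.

7 + 5 + 1 + 8 + 9 + 6 + 2 = 38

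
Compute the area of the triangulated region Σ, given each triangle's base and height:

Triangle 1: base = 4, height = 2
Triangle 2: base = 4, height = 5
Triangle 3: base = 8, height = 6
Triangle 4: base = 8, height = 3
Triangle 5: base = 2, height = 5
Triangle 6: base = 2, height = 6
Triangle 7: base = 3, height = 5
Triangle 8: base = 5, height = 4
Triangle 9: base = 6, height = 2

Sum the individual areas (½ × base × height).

(1/2)×4×2 + (1/2)×4×5 + (1/2)×8×6 + (1/2)×8×3 + (1/2)×2×5 + (1/2)×2×6 + (1/2)×3×5 + (1/2)×5×4 + (1/2)×6×2 = 84.5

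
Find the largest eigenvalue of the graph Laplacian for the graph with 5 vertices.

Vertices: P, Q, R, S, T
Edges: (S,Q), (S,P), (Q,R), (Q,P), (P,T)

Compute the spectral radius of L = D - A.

Degrees: deg(P) = 3, deg(Q) = 3, deg(R) = 1, deg(S) = 2, deg(T) = 1.
L = D − A with rows/columns ordered (P, Q, R, S, T):
  [ 3, -1,  0, -1, -1]
  [-1,  3, -1, -1,  0]
  [ 0, -1,  1,  0,  0]
  [-1, -1,  0,  2,  0]
  [-1,  0,  0,  0,  1]
Characteristic polynomial: det(λI − L) = λ(λ² − 5λ + 3)(λ² − 5λ + 5).
Roots: λ = 0; (λ² − 5λ + 3) = 0 ⇒ λ = (5 ± √13)/2 ≈ 0.6972, 4.3028; (λ² − 5λ + 5) = 0 ⇒ λ = (5 ± √5)/2 ≈ 1.382, 3.618.
(Check: the roots sum (with multiplicity) to 10, matching trace L = Σdeg = 2·5 = 10.)
Laplacian eigenvalues: [0.0, 0.6972, 1.382, 3.618, 4.3028]. Largest eigenvalue (spectral radius) = 4.3028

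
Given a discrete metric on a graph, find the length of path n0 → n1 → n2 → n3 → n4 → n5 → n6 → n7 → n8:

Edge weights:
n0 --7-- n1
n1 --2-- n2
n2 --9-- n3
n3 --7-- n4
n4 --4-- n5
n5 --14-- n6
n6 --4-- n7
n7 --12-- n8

Arc length = 7 + 2 + 9 + 7 + 4 + 14 + 4 + 12 = 59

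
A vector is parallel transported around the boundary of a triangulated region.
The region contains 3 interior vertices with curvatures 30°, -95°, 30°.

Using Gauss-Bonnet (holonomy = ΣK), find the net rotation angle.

Holonomy = total enclosed curvature = 30° + (-95°) + 30° = -35°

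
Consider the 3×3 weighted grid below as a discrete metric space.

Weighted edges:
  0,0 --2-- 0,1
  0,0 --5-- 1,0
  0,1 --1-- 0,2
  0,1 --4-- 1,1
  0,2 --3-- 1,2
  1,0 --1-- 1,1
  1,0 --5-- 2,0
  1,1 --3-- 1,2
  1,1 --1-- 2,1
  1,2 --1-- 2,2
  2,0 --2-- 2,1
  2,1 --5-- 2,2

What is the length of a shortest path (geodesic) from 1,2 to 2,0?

Shortest path: 1,2 → 1,1 → 2,1 → 2,0, total weight = 6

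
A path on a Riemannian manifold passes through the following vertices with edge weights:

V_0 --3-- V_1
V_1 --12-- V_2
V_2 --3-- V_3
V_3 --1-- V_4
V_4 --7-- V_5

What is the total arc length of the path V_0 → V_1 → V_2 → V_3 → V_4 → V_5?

Arc length = 3 + 12 + 3 + 1 + 7 = 26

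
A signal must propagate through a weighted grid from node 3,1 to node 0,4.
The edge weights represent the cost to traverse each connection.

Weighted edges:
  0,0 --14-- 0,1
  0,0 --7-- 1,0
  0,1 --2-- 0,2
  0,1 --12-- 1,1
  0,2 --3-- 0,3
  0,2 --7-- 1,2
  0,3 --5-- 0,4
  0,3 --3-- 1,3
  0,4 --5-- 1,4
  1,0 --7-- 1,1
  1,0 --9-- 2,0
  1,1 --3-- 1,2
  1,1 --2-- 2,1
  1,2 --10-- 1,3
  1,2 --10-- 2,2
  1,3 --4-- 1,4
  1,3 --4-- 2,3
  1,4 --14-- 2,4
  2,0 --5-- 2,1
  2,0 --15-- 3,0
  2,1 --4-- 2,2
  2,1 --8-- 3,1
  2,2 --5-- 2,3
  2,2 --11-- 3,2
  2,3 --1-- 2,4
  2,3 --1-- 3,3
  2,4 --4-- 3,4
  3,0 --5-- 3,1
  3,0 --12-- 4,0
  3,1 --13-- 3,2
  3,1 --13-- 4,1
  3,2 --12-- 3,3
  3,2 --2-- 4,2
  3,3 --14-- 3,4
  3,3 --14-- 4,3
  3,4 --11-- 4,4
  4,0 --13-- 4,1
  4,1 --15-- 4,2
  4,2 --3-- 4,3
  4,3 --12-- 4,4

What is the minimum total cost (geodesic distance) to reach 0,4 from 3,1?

Shortest path: 3,1 → 2,1 → 1,1 → 1,2 → 0,2 → 0,3 → 0,4, total weight = 28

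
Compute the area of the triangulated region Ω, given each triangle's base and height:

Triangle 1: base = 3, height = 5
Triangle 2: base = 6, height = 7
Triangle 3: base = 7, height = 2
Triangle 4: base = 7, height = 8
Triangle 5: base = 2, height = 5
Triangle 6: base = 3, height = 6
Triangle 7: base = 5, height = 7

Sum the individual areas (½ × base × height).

(1/2)×3×5 + (1/2)×6×7 + (1/2)×7×2 + (1/2)×7×8 + (1/2)×2×5 + (1/2)×3×6 + (1/2)×5×7 = 95.0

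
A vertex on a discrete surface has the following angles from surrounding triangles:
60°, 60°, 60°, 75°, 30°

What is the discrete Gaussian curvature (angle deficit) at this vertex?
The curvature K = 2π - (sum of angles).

Sum of angles = 285°. K = 360° - 285° = 75°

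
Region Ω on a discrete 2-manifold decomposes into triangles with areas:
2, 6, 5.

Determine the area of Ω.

2 + 6 + 5 = 13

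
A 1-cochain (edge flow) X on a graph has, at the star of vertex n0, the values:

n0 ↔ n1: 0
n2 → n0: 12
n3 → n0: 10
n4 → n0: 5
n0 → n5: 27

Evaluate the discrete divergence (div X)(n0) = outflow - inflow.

Divergence = sum of outgoing flows = 0 + (-12) + (-10) + (-5) + 27 = 0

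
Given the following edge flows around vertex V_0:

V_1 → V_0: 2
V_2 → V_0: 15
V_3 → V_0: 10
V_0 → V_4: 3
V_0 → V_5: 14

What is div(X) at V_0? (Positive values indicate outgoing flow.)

Divergence = sum of outgoing flows = (-2) + (-15) + (-10) + 3 + 14 = -10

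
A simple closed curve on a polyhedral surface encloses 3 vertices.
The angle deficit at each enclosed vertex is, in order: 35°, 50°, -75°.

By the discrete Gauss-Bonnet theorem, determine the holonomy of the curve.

Holonomy = total enclosed curvature = 35° + 50° + (-75°) = 10°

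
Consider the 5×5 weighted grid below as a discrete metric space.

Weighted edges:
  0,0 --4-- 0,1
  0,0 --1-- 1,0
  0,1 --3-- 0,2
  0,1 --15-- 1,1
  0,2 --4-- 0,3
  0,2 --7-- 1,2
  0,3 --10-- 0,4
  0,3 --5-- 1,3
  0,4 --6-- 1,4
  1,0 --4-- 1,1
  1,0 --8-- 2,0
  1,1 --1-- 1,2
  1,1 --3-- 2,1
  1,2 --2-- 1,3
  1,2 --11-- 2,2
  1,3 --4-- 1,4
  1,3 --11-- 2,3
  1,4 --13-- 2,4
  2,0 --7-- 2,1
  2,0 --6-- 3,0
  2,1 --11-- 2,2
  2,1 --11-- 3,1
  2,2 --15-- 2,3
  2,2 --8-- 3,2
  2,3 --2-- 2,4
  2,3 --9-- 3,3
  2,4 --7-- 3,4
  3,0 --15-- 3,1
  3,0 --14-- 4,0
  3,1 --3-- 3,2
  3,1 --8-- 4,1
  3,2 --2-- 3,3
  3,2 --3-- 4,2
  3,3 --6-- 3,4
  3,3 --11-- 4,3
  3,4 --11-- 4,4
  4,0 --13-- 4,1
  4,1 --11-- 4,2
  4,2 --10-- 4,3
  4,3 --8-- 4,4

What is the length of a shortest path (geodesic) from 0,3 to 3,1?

Shortest path: 0,3 → 1,3 → 1,2 → 1,1 → 2,1 → 3,1, total weight = 22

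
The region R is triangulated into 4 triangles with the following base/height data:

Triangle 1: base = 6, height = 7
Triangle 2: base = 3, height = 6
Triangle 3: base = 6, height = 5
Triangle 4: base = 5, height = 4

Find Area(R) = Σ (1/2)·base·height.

(1/2)×6×7 + (1/2)×3×6 + (1/2)×6×5 + (1/2)×5×4 = 55.0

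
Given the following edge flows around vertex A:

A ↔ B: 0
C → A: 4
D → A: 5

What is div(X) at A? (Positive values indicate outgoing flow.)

Divergence = sum of outgoing flows = 0 + (-4) + (-5) = -9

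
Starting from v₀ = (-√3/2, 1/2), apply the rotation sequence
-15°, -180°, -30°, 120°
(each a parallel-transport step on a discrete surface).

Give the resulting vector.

Total rotation: (-15°) + (-180°) + (-30°) + 120° = -105°. Final vector: (0.7071, 0.7071)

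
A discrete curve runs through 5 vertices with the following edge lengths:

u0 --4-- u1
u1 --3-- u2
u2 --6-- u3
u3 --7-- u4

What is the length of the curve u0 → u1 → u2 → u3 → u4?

Arc length = 4 + 3 + 6 + 7 = 20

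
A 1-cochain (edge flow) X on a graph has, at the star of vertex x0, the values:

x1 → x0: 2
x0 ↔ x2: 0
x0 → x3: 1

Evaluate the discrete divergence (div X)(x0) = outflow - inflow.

Divergence = sum of outgoing flows = (-2) + 0 + 1 = -1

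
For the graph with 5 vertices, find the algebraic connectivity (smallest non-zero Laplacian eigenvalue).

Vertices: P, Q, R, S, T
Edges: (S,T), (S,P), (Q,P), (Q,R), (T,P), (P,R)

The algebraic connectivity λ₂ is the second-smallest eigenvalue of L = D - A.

Degrees: deg(P) = 4, deg(Q) = 2, deg(R) = 2, deg(S) = 2, deg(T) = 2.
L = D − A with rows/columns ordered (P, Q, R, S, T):
  [ 4, -1, -1, -1, -1]
  [-1,  2, -1,  0,  0]
  [-1, -1,  2,  0,  0]
  [-1,  0,  0,  2, -1]
  [-1,  0,  0, -1,  2]
Characteristic polynomial: det(λI − L) = λ(λ − 1)(λ − 3)²(λ − 5).
Roots: λ = 0; (λ − 1) = 0 ⇒ λ = 1; (λ − 3) = 0 ⇒ λ = 3 (multiplicity 2); (λ − 5) = 0 ⇒ λ = 5.
(Check: the roots sum (with multiplicity) to 12, matching trace L = Σdeg = 2·6 = 12.)
Laplacian eigenvalues: [0.0, 1.0, 3.0, 3.0, 5.0]. Algebraic connectivity (smallest non-zero eigenvalue) = 1.0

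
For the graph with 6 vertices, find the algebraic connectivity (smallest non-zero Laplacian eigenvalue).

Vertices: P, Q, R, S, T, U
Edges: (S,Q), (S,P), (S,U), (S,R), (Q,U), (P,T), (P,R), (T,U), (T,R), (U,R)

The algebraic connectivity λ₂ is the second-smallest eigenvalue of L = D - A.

Degrees: deg(P) = 3, deg(Q) = 2, deg(R) = 4, deg(S) = 4, deg(T) = 3, deg(U) = 4.
L = D − A with rows/columns ordered (P, Q, R, S, T, U):
  [ 3,  0, -1, -1, -1,  0]
  [ 0,  2,  0, -1,  0, -1]
  [-1,  0,  4, -1, -1, -1]
  [-1, -1, -1,  4,  0, -1]
  [-1,  0, -1,  0,  3, -1]
  [ 0, -1, -1, -1, -1,  4]
Characteristic polynomial: det(λI − L) = λ(λ² − 7λ + 9)(λ² − 9λ + 19)(λ − 4).
Roots: λ = 0; (λ² − 7λ + 9) = 0 ⇒ λ = (7 ± √13)/2 ≈ 1.6972, 5.3028; (λ² − 9λ + 19) = 0 ⇒ λ = (9 ± √5)/2 ≈ 3.382, 5.618; (λ − 4) = 0 ⇒ λ = 4.
(Check: the roots sum (with multiplicity) to 20, matching trace L = Σdeg = 2·10 = 20.)
Laplacian eigenvalues: [0.0, 1.6972, 3.382, 4.0, 5.3028, 5.618]. Algebraic connectivity (smallest non-zero eigenvalue) = 1.6972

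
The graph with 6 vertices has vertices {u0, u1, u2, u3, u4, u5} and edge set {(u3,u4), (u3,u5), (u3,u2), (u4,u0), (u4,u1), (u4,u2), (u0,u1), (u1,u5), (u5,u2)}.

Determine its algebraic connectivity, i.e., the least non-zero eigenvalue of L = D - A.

Degrees: deg(u0) = 2, deg(u1) = 3, deg(u2) = 3, deg(u3) = 3, deg(u4) = 4, deg(u5) = 3.
L = D − A with rows/columns ordered (u0, u1, u2, u3, u4, u5):
  [ 2, -1,  0,  0, -1,  0]
  [-1,  3,  0,  0, -1, -1]
  [ 0,  0,  3, -1, -1, -1]
  [ 0,  0, -1,  3, -1, -1]
  [-1, -1, -1, -1,  4,  0]
  [ 0, -1, -1, -1,  0,  3]
Characteristic polynomial: det(λI − L) = λ(λ² − 7λ + 8)(λ − 3)(λ − 4)².
Roots: λ = 0; (λ² − 7λ + 8) = 0 ⇒ λ = (7 ± √17)/2 ≈ 1.4384, 5.5616; (λ − 3) = 0 ⇒ λ = 3; (λ − 4) = 0 ⇒ λ = 4 (multiplicity 2).
(Check: the roots sum (with multiplicity) to 18, matching trace L = Σdeg = 2·9 = 18.)
Laplacian eigenvalues: [0.0, 1.4384, 3.0, 4.0, 4.0, 5.5616]. Algebraic connectivity (smallest non-zero eigenvalue) = 1.4384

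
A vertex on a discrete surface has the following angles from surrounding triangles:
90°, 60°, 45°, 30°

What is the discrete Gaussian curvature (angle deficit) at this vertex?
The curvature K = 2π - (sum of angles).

Sum of angles = 225°. K = 360° - 225° = 135°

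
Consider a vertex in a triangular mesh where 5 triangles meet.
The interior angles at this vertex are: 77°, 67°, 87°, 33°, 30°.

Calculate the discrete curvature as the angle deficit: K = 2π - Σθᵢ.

Sum of angles = 294°. K = 360° - 294° = 66° = 11π/30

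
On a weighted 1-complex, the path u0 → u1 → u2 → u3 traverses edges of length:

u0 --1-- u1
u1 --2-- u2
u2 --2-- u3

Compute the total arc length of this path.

Arc length = 1 + 2 + 2 = 5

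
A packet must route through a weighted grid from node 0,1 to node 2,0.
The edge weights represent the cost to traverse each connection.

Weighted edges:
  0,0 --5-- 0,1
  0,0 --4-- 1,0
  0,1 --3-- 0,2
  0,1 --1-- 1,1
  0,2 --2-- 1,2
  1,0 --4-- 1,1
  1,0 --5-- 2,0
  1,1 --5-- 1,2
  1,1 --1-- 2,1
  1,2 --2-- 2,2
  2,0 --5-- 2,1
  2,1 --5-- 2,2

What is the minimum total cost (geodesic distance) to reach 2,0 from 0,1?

Shortest path: 0,1 → 1,1 → 2,1 → 2,0, total weight = 7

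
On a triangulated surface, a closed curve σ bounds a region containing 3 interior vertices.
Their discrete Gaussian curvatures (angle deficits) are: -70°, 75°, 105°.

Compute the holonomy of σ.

Holonomy = total enclosed curvature = (-70°) + 75° + 105° = 110°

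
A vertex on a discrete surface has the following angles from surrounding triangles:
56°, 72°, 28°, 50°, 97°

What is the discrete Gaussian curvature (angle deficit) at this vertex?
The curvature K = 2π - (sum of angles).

Sum of angles = 303°. K = 360° - 303° = 57° = 19π/60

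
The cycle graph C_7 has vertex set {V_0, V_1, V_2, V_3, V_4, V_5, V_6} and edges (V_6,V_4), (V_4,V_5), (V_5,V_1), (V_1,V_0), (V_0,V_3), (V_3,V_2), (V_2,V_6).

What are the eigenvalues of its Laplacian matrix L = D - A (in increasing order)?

The cycle graph C_n has Laplacian eigenvalues λ_k = 2 − 2cos(2πk/n), k = 0, 1, …, n−1. Here n = 7:
k=0: 2 − 2cos(0) = 0.0; k=1: 2 − 2cos(2π/7) = 0.753; k=2: 2 − 2cos(4π/7) = 2.445; k=3: 2 − 2cos(6π/7) = 3.8019; k=4: 2 − 2cos(8π/7) = 3.8019; k=5: 2 − 2cos(10π/7) = 2.445; k=6: 2 − 2cos(12π/7) = 0.753.
Laplacian eigenvalues (increasing order): [0.0, 0.753, 0.753, 2.445, 2.445, 3.8019, 3.8019]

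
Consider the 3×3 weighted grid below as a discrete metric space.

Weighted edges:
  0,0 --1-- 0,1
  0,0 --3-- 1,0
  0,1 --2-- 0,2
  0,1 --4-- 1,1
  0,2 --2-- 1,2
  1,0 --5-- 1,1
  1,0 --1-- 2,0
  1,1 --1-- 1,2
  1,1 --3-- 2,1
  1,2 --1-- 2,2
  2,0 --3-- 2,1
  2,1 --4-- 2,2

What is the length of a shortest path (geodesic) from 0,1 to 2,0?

Shortest path: 0,1 → 0,0 → 1,0 → 2,0, total weight = 5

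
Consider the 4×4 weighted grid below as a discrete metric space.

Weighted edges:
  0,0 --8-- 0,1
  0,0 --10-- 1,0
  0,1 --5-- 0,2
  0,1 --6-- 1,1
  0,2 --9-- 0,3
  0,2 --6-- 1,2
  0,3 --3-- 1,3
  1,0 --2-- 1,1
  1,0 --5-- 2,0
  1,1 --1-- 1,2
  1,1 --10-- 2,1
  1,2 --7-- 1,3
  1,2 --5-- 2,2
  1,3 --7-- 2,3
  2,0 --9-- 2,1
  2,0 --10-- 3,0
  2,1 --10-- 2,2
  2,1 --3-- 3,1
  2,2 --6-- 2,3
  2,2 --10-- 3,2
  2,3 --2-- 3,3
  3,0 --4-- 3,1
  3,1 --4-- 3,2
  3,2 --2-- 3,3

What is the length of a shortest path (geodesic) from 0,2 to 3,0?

Shortest path: 0,2 → 1,2 → 1,1 → 1,0 → 2,0 → 3,0, total weight = 24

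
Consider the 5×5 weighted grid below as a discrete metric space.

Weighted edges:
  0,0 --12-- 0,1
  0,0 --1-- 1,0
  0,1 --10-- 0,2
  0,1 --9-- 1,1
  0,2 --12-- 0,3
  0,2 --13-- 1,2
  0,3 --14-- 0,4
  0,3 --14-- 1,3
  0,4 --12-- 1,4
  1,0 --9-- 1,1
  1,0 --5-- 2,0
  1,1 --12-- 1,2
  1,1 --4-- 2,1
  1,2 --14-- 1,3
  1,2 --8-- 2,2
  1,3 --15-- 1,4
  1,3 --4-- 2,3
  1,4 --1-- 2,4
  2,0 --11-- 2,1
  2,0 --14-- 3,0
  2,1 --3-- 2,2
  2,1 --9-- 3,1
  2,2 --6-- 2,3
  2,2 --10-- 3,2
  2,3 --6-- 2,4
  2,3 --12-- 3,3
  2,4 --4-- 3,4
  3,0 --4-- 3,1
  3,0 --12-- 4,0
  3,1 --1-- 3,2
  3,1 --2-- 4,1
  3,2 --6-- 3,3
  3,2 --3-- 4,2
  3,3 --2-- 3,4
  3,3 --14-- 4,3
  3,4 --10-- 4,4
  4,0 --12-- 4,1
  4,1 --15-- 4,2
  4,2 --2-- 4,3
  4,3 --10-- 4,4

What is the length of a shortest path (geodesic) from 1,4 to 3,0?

Shortest path: 1,4 → 2,4 → 3,4 → 3,3 → 3,2 → 3,1 → 3,0, total weight = 18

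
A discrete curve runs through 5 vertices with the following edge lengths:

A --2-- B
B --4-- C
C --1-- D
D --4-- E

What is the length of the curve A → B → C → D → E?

Arc length = 2 + 4 + 1 + 4 = 11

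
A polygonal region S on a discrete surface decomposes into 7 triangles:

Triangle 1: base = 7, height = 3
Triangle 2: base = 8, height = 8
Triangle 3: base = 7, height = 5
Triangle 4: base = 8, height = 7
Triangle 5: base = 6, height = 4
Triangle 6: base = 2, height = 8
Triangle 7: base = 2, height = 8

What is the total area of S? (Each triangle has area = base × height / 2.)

(1/2)×7×3 + (1/2)×8×8 + (1/2)×7×5 + (1/2)×8×7 + (1/2)×6×4 + (1/2)×2×8 + (1/2)×2×8 = 116.0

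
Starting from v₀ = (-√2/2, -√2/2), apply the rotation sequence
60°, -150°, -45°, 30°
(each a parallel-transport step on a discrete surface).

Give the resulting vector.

Total rotation: 60° + (-150°) + (-45°) + 30° = -105°. Final vector: (-0.5000, 0.8660)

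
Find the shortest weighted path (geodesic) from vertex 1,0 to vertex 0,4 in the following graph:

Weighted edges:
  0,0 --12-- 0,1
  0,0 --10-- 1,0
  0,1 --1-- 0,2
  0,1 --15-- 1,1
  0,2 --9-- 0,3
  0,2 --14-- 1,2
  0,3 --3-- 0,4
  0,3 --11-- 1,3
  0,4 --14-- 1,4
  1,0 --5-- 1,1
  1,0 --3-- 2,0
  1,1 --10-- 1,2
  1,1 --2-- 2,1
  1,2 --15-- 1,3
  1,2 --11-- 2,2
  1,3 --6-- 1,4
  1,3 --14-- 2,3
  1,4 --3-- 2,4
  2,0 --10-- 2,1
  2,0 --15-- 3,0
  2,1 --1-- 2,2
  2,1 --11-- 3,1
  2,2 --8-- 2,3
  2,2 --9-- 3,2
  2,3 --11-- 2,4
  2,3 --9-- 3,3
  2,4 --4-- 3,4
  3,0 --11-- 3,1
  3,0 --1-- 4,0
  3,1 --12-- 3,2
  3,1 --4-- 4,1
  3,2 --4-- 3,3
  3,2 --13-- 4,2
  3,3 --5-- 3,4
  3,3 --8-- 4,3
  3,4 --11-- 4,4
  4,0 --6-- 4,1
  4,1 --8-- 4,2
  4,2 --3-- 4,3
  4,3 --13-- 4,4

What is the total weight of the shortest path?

Shortest path: 1,0 → 1,1 → 0,1 → 0,2 → 0,3 → 0,4, total weight = 33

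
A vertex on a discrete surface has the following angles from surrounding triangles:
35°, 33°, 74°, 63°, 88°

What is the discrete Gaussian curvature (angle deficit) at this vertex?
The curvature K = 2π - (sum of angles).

Sum of angles = 293°. K = 360° - 293° = 67° = 67π/180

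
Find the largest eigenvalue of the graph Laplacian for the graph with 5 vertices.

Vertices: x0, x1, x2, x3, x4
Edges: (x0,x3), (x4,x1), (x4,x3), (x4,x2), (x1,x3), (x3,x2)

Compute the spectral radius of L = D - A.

Degrees: deg(x0) = 1, deg(x1) = 2, deg(x2) = 2, deg(x3) = 4, deg(x4) = 3.
L = D − A with rows/columns ordered (x0, x1, x2, x3, x4):
  [ 1,  0,  0, -1,  0]
  [ 0,  2,  0, -1, -1]
  [ 0,  0,  2, -1, -1]
  [-1, -1, -1,  4, -1]
  [ 0, -1, -1, -1,  3]
Characteristic polynomial: det(λI − L) = λ(λ − 1)(λ − 2)(λ − 4)(λ − 5).
Roots: λ = 0; (λ − 1) = 0 ⇒ λ = 1; (λ − 2) = 0 ⇒ λ = 2; (λ − 4) = 0 ⇒ λ = 4; (λ − 5) = 0 ⇒ λ = 5.
(Check: the roots sum (with multiplicity) to 12, matching trace L = Σdeg = 2·6 = 12.)
Laplacian eigenvalues: [0.0, 1.0, 2.0, 4.0, 5.0]. Largest eigenvalue (spectral radius) = 5.0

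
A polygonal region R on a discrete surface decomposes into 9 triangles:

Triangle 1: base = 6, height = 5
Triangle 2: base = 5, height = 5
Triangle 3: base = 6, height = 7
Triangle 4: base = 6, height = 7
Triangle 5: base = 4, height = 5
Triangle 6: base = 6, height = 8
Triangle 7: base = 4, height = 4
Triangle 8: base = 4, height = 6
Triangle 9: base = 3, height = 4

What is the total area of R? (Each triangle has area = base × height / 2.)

(1/2)×6×5 + (1/2)×5×5 + (1/2)×6×7 + (1/2)×6×7 + (1/2)×4×5 + (1/2)×6×8 + (1/2)×4×4 + (1/2)×4×6 + (1/2)×3×4 = 129.5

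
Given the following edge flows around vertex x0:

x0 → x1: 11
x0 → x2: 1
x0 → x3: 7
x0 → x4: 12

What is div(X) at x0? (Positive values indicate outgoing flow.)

Divergence = sum of outgoing flows = 11 + 1 + 7 + 12 = 31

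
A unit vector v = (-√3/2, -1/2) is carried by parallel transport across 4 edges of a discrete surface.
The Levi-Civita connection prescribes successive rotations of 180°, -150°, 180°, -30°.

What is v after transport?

Total rotation: 180° + (-150°) + 180° + (-30°) = 180°. Final vector: (0.8660, 0.5000)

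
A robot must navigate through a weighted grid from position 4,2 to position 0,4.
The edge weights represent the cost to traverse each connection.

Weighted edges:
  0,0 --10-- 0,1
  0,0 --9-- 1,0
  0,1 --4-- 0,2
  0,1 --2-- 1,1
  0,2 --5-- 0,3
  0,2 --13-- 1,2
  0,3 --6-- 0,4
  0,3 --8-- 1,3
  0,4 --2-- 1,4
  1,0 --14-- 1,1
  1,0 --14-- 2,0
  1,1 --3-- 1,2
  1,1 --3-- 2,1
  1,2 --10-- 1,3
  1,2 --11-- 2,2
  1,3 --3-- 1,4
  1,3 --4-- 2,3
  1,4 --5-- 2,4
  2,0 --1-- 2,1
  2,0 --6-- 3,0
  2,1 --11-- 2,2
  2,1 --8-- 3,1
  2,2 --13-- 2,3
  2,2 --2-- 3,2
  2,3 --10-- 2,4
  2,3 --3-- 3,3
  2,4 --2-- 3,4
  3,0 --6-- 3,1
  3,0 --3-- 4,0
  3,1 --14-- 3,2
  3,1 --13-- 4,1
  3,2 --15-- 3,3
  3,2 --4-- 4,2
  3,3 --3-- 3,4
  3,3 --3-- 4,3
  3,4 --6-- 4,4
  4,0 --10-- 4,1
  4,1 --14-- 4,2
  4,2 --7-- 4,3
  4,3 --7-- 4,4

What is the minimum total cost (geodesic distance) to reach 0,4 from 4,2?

Shortest path: 4,2 → 4,3 → 3,3 → 3,4 → 2,4 → 1,4 → 0,4, total weight = 22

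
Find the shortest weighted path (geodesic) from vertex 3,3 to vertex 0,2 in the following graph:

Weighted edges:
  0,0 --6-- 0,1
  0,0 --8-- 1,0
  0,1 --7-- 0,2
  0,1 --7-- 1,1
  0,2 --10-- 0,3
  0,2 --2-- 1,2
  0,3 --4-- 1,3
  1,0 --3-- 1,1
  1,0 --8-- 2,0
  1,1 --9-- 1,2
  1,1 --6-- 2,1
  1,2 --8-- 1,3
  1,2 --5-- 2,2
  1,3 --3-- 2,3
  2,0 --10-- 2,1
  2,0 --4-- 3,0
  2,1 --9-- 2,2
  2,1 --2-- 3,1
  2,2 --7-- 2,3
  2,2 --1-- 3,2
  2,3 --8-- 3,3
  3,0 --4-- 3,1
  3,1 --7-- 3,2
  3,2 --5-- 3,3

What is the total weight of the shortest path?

Shortest path: 3,3 → 3,2 → 2,2 → 1,2 → 0,2, total weight = 13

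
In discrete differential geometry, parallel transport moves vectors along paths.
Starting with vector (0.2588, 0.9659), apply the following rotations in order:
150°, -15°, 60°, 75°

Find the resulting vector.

Total rotation: 150° + (-15°) + 60° + 75° = 270° ≡ -90° (mod 360°). Final vector: (0.9659, -0.2588)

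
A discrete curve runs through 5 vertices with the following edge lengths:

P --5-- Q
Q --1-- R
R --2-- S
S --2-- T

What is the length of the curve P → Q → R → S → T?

Arc length = 5 + 1 + 2 + 2 = 10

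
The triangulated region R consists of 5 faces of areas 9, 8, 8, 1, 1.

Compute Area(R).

9 + 8 + 8 + 1 + 1 = 27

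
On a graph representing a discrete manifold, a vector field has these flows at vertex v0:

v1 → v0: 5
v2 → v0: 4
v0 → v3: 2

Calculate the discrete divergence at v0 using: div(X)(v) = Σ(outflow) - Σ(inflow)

Divergence = sum of outgoing flows = (-5) + (-4) + 2 = -7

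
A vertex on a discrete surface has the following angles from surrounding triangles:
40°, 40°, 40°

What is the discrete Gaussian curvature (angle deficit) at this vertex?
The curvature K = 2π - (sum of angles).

Sum of angles = 120°. K = 360° - 120° = 240°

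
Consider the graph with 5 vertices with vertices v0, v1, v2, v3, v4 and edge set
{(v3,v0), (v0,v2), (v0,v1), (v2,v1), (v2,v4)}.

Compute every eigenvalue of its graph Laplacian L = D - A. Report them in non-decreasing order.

Degrees: deg(v0) = 3, deg(v1) = 2, deg(v2) = 3, deg(v3) = 1, deg(v4) = 1.
L = D − A with rows/columns ordered (v0, v1, v2, v3, v4):
  [ 3, -1, -1, -1,  0]
  [-1,  2, -1,  0,  0]
  [-1, -1,  3,  0, -1]
  [-1,  0,  0,  1,  0]
  [ 0,  0, -1,  0,  1]
Characteristic polynomial: det(λI − L) = λ(λ² − 5λ + 3)(λ² − 5λ + 5).
Roots: λ = 0; (λ² − 5λ + 3) = 0 ⇒ λ = (5 ± √13)/2 ≈ 0.6972, 4.3028; (λ² − 5λ + 5) = 0 ⇒ λ = (5 ± √5)/2 ≈ 1.382, 3.618.
(Check: the roots sum (with multiplicity) to 10, matching trace L = Σdeg = 2·5 = 10.)
Laplacian eigenvalues (increasing order): [0.0, 0.6972, 1.382, 3.618, 4.3028]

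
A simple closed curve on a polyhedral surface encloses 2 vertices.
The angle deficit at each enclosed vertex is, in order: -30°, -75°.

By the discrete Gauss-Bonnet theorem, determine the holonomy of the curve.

Holonomy = total enclosed curvature = (-30°) + (-75°) = -105°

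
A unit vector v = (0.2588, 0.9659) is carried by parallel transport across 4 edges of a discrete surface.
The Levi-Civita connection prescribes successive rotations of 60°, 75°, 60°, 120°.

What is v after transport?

Total rotation: 60° + 75° + 60° + 120° = 315° ≡ -45° (mod 360°). Final vector: (0.8660, 0.5000)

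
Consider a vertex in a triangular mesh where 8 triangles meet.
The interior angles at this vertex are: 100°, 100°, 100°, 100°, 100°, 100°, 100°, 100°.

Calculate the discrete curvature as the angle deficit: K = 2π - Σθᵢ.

Sum of angles = 800°. K = 360° - 800° = -440° = -22π/9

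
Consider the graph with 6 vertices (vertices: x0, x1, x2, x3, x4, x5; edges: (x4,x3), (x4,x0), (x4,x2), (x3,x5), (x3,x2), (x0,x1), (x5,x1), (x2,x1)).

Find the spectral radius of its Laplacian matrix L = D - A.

Degrees: deg(x0) = 2, deg(x1) = 3, deg(x2) = 3, deg(x3) = 3, deg(x4) = 3, deg(x5) = 2.
L = D − A with rows/columns ordered (x0, x1, x2, x3, x4, x5):
  [ 2, -1,  0,  0, -1,  0]
  [-1,  3, -1,  0,  0, -1]
  [ 0, -1,  3, -1, -1,  0]
  [ 0,  0, -1,  3, -1, -1]
  [-1,  0, -1, -1,  3,  0]
  [ 0, -1,  0, -1,  0,  2]
Characteristic polynomial: det(λI − L) = λ(λ² − 6λ + 7)(λ − 2)(λ − 3)(λ − 5).
Roots: λ = 0; (λ² − 6λ + 7) = 0 ⇒ λ = 3 ± √2 ≈ 1.5858, 4.4142; (λ − 2) = 0 ⇒ λ = 2; (λ − 3) = 0 ⇒ λ = 3; (λ − 5) = 0 ⇒ λ = 5.
(Check: the roots sum (with multiplicity) to 16, matching trace L = Σdeg = 2·8 = 16.)
Laplacian eigenvalues: [0.0, 1.5858, 2.0, 3.0, 4.4142, 5.0]. Largest eigenvalue (spectral radius) = 5.0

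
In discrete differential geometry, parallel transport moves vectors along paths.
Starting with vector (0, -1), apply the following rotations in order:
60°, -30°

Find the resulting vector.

Total rotation: 60° + (-30°) = 30°. Final vector: (0.5000, -0.8660)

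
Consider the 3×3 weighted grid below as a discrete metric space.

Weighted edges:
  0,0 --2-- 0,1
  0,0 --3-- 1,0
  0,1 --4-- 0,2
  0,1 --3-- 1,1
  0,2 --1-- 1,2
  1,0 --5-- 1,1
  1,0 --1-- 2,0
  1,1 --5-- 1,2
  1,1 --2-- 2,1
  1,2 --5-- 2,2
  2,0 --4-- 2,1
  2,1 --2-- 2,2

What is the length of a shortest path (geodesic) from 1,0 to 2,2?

Shortest path: 1,0 → 2,0 → 2,1 → 2,2, total weight = 7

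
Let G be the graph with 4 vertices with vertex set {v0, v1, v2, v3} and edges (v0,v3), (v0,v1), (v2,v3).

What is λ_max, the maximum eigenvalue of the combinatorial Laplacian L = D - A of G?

Degrees: deg(v0) = 2, deg(v1) = 1, deg(v2) = 1, deg(v3) = 2.
L = D − A with rows/columns ordered (v0, v1, v2, v3):
  [ 2, -1,  0, -1]
  [-1,  1,  0,  0]
  [ 0,  0,  1, -1]
  [-1,  0, -1,  2]
Characteristic polynomial: det(λI − L) = λ(λ² − 4λ + 2)(λ − 2).
Roots: λ = 0; (λ² − 4λ + 2) = 0 ⇒ λ = 2 ± √2 ≈ 0.5858, 3.4142; (λ − 2) = 0 ⇒ λ = 2.
(Check: the roots sum (with multiplicity) to 6, matching trace L = Σdeg = 2·3 = 6.)
Laplacian eigenvalues: [0.0, 0.5858, 2.0, 3.4142]. Largest eigenvalue (spectral radius) = 3.4142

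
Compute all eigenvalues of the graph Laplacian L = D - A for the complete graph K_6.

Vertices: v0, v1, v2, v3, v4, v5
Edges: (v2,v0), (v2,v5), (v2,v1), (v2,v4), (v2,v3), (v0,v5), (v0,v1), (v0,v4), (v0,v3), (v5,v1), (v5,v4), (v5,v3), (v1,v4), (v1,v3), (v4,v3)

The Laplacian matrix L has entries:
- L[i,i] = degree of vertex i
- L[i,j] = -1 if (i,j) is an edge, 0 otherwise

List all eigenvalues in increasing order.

For the complete graph K_n, L = nI − J (J = all-ones matrix). J has eigenvalues n (once, eigenvector 𝟙) and 0 (multiplicity n−1), so L has eigenvalues 0 (once) and n (multiplicity n−1). Here n = 6: eigenvalue 0 once and 6 with multiplicity 5.
Laplacian eigenvalues (increasing order): [0.0, 6.0, 6.0, 6.0, 6.0, 6.0]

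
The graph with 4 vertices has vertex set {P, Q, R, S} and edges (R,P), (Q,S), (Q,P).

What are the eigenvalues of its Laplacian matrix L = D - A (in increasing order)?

Degrees: deg(P) = 2, deg(Q) = 2, deg(R) = 1, deg(S) = 1.
L = D − A with rows/columns ordered (P, Q, R, S):
  [ 2, -1, -1,  0]
  [-1,  2,  0, -1]
  [-1,  0,  1,  0]
  [ 0, -1,  0,  1]
Characteristic polynomial: det(λI − L) = λ(λ² − 4λ + 2)(λ − 2).
Roots: λ = 0; (λ² − 4λ + 2) = 0 ⇒ λ = 2 ± √2 ≈ 0.5858, 3.4142; (λ − 2) = 0 ⇒ λ = 2.
(Check: the roots sum (with multiplicity) to 6, matching trace L = Σdeg = 2·3 = 6.)
Laplacian eigenvalues (increasing order): [0.0, 0.5858, 2.0, 3.4142]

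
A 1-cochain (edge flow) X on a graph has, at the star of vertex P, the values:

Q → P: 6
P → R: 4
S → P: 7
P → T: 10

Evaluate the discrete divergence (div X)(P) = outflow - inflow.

Divergence = sum of outgoing flows = (-6) + 4 + (-7) + 10 = 1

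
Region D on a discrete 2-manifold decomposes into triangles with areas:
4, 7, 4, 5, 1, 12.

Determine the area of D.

4 + 7 + 4 + 5 + 1 + 12 = 33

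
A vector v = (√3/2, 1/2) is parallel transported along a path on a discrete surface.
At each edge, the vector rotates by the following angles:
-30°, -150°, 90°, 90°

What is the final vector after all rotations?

Total rotation: (-30°) + (-150°) + 90° + 90° = 0°. Final vector: (0.8660, 0.5000)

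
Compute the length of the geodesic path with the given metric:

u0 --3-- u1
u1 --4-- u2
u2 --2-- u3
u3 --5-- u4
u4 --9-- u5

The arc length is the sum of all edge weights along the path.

Arc length = 3 + 4 + 2 + 5 + 9 = 23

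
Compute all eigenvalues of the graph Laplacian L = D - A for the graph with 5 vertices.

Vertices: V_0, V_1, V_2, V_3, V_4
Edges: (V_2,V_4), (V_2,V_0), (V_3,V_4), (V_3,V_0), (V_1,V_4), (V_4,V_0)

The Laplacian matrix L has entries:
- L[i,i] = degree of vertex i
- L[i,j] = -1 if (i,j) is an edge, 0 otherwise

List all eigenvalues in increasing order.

Degrees: deg(V_0) = 3, deg(V_1) = 1, deg(V_2) = 2, deg(V_3) = 2, deg(V_4) = 4.
L = D − A with rows/columns ordered (V_0, V_1, V_2, V_3, V_4):
  [ 3,  0, -1, -1, -1]
  [ 0,  1,  0,  0, -1]
  [-1,  0,  2,  0, -1]
  [-1,  0,  0,  2, -1]
  [-1, -1, -1, -1,  4]
Characteristic polynomial: det(λI − L) = λ(λ − 1)(λ − 2)(λ − 4)(λ − 5).
Roots: λ = 0; (λ − 1) = 0 ⇒ λ = 1; (λ − 2) = 0 ⇒ λ = 2; (λ − 4) = 0 ⇒ λ = 4; (λ − 5) = 0 ⇒ λ = 5.
(Check: the roots sum (with multiplicity) to 12, matching trace L = Σdeg = 2·6 = 12.)
Laplacian eigenvalues (increasing order): [0.0, 1.0, 2.0, 4.0, 5.0]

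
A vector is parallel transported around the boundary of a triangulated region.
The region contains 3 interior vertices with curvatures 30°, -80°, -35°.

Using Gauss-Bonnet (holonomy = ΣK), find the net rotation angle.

Holonomy = total enclosed curvature = 30° + (-80°) + (-35°) = -85°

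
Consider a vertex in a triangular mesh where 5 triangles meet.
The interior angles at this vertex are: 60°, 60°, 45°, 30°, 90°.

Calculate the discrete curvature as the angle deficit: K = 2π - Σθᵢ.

Sum of angles = 285°. K = 360° - 285° = 75°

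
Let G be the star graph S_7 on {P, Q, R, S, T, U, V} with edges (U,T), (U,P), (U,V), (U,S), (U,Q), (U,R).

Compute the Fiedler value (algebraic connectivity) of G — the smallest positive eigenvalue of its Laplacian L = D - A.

The star S_7 is the complete bipartite graph K_{1,6} (one hub of degree 6, 6 leaves of degree 1). The Laplacian spectrum of K_{p,q} is 0, p (multiplicity q−1), q (multiplicity p−1), p+q. With p = 1, q = 6: 0 once, 1 with multiplicity 5, and 7 once. (Check: trace L = sum of degrees = 12 = 5·1 + 7.)
Laplacian eigenvalues: [0.0, 1.0, 1.0, 1.0, 1.0, 1.0, 7.0]. Algebraic connectivity (smallest non-zero eigenvalue) = 1.0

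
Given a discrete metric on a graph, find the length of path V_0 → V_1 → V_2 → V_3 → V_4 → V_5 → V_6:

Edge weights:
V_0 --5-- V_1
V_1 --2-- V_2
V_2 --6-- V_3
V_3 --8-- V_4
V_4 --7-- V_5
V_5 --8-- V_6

Arc length = 5 + 2 + 6 + 8 + 7 + 8 = 36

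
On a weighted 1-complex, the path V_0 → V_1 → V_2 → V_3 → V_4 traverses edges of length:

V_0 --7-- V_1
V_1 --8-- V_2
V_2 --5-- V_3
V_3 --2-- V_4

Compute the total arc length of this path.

Arc length = 7 + 8 + 5 + 2 = 22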